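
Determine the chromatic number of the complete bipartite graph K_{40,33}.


K_{40,33} is bipartite by definition: the two parts are independent sets, with every edge crossing between them.
Color all vertices in one part with color 1 and all vertices in the other part with color 2.
Since the graph has at least one edge, one color does not suffice.
Chromatic number = 2.

2


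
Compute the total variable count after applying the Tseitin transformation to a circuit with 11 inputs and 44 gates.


The Tseitin transformation introduces one auxiliary variable per gate.
Total variables = inputs + gates = 11 + 44 = 55.

55


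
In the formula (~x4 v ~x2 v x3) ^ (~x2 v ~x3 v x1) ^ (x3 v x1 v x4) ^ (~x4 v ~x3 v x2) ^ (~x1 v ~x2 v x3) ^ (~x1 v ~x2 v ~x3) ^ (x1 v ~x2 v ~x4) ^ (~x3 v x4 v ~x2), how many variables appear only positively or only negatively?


A pure literal appears in only one polarity across all clauses.
No pure literals found.
Count = 0.

0


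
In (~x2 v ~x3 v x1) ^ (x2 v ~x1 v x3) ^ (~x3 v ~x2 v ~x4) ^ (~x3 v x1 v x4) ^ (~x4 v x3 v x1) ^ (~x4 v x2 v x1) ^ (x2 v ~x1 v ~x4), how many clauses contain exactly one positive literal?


A definite clause has exactly one positive literal.
Clause 1: 1 positive -> definite
Clause 2: 2 positive -> not definite
Clause 3: 0 positive -> not definite
Clause 4: 2 positive -> not definite
Clause 5: 2 positive -> not definite
Clause 6: 2 positive -> not definite
Clause 7: 1 positive -> definite
Definite clause count = 2.

2


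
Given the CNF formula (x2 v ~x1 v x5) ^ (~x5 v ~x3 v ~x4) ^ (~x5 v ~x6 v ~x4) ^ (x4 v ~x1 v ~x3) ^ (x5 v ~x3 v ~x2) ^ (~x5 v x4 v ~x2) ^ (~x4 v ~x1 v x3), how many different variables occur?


Identify each distinct variable in the formula.
Variables found: x1, x2, x3, x4, x5, x6.
Total distinct variables = 6.

6


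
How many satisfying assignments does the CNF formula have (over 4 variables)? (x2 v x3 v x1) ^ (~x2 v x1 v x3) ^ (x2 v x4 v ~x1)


Enumerate all 16 truth assignments over 4 variables.
Test each against every clause.
Satisfying assignments found: 10.

10


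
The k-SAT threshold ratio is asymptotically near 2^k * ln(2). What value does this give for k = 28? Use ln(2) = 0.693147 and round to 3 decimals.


Using the asymptotic formula: threshold ~ 2^k * ln(2).
2^28 = 268435456.
268435456 * 0.693147 = 186065231.02.

186065231.02


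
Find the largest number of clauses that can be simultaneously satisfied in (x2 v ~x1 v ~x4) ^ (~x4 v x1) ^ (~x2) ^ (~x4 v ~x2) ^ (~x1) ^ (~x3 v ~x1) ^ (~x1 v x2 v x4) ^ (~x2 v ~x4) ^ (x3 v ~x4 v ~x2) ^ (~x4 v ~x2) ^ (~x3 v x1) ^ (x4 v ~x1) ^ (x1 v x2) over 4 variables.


Enumerate all 16 truth assignments.
For each, count how many of the 13 clauses are satisfied.
The formula is not fully satisfiable, so the maximum is below 13.
Maximum simultaneously satisfiable clauses = 12.

12


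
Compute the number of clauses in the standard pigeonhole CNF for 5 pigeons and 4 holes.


The PHP encoding has two parts:
1) At-least-one-hole clauses: 5 (one per pigeon, each with 4 literals).
2) At-most-one-pigeon-per-hole clauses: 4 holes * C(5,2) = 4 * 10 = 40.
Total clauses = 5 + 40 = 45.

45


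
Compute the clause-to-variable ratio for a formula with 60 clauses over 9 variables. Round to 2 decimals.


Clause-to-variable ratio = clauses / variables.
60 / 9 = 6.67.

6.67


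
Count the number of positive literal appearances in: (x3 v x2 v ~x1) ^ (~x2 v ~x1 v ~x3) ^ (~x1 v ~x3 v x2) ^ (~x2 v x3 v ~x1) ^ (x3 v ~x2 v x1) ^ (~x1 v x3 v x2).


Scan each clause for unnegated literals.
Clause 1: 2 positive; Clause 2: 0 positive; Clause 3: 1 positive; Clause 4: 1 positive; Clause 5: 2 positive; Clause 6: 2 positive.
Total positive literal occurrences = 8.

8


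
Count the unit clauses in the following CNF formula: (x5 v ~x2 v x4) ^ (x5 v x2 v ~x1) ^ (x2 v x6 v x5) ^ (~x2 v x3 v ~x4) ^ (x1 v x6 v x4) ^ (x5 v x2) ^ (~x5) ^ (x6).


A unit clause contains exactly one literal.
Unit clauses found: (~x5), (x6).
Count = 2.

2


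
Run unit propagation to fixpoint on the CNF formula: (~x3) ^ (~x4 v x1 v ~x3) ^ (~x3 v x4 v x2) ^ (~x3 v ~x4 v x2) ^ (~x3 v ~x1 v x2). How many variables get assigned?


Unit propagation repeatedly assigns the literal in any unit clause, then simplifies.
Assignments in order: x3 = F.
No further unit clauses remain.
Total variables assigned = 1.

1


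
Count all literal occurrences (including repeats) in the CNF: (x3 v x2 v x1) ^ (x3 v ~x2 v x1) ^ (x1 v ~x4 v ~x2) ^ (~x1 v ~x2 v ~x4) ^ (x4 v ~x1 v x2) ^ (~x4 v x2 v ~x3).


Clause lengths: 3, 3, 3, 3, 3, 3.
Sum = 3 + 3 + 3 + 3 + 3 + 3 = 18.

18


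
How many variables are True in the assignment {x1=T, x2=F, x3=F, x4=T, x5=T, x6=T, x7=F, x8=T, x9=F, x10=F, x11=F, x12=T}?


The weight is the number of variables assigned True.
True variables: x1, x4, x5, x6, x8, x12.
Weight = 6.

6


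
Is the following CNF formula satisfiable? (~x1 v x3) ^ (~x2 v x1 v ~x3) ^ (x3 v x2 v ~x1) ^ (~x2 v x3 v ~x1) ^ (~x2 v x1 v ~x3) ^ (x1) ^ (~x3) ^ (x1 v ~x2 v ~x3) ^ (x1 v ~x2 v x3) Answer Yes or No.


Check all 8 possible truth assignments.
Number of satisfying assignments found: 0.
The formula is unsatisfiable.

No


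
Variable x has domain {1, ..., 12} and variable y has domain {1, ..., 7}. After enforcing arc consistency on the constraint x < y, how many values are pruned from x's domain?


For the constraint x < y, x needs a supporting value in y's domain.
x can be at most 6 (one less than y's maximum).
Valid x values from domain: 6 out of 12.
Pruned = 12 - 6 = 6.

6


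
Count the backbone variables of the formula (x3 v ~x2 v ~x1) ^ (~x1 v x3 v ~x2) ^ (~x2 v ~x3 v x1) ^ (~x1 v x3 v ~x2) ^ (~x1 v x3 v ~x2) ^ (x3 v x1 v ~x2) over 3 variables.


Find all satisfying assignments: 5 model(s).
Check which variables have the same value in every model.
No variable is fixed across all models.
Backbone size = 0.

0


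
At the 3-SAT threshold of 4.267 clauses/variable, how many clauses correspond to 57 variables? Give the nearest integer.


The 3-SAT phase transition occurs at approximately 4.267 clauses per variable.
m = 4.267 * 57 = 243.219.
Rounded to nearest integer: 243.

243


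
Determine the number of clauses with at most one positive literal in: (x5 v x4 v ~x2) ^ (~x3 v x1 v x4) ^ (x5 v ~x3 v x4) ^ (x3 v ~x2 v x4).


A Horn clause has at most one positive literal.
Clause 1: 2 positive lit(s) -> not Horn
Clause 2: 2 positive lit(s) -> not Horn
Clause 3: 2 positive lit(s) -> not Horn
Clause 4: 2 positive lit(s) -> not Horn
Total Horn clauses = 0.

0


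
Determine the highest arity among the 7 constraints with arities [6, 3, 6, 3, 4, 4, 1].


The arities are: 6, 3, 6, 3, 4, 4, 1.
Scan for the maximum value.
Maximum arity = 6.

6


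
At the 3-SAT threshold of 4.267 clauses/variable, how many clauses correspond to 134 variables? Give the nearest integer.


The 3-SAT phase transition occurs at approximately 4.267 clauses per variable.
m = 4.267 * 134 = 571.778.
Rounded to nearest integer: 572.

572


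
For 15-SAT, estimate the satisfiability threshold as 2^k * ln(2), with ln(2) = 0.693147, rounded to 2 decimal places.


Using the asymptotic formula: threshold ~ 2^k * ln(2).
2^15 = 32768.
32768 * 0.693147 = 22713.04.

22713.04


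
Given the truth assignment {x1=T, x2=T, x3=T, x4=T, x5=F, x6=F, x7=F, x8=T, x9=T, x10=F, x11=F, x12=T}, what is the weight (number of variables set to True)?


The weight is the number of variables assigned True.
True variables: x1, x2, x3, x4, x8, x9, x12.
Weight = 7.

7


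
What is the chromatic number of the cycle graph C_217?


An odd cycle cannot be 2-colored: alternating two colors around the cycle returns to the start with a conflict.
Since 217 is odd, three colors are required (and three suffice).
Chromatic number = 3.

3


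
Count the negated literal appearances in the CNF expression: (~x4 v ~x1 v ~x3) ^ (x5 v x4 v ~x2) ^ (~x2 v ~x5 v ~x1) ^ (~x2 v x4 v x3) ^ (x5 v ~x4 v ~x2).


Scan each clause for negated literals.
Clause 1: 3 negative; Clause 2: 1 negative; Clause 3: 3 negative; Clause 4: 1 negative; Clause 5: 2 negative.
Total negative literal occurrences = 10.

10


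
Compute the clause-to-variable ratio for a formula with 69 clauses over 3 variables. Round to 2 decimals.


Clause-to-variable ratio = clauses / variables.
69 / 3 = 23.0.

23.0


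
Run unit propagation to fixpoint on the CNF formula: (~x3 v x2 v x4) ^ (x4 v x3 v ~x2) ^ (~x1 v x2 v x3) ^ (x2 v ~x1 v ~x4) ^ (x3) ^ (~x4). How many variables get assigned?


Unit propagation repeatedly assigns the literal in any unit clause, then simplifies.
Assignments in order: x3 = T, x4 = F, x2 = T.
No further unit clauses remain.
Total variables assigned = 3.

3


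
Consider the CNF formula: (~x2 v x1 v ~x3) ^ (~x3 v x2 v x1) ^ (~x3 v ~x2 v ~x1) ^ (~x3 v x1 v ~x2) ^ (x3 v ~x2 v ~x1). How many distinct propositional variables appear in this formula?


Identify each distinct variable in the formula.
Variables found: x1, x2, x3.
Total distinct variables = 3.

3


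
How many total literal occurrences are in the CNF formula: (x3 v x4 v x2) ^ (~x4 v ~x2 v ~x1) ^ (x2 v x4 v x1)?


Clause lengths: 3, 3, 3.
Sum = 3 + 3 + 3 = 9.

9


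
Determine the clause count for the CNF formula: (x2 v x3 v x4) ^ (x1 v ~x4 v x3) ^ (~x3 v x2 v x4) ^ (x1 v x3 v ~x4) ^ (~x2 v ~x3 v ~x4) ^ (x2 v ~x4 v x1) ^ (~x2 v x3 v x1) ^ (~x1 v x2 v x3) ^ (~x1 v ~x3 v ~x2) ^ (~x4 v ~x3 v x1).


Each group enclosed in parentheses joined by ^ is one clause.
Counting the conjuncts: 10 clauses.

10


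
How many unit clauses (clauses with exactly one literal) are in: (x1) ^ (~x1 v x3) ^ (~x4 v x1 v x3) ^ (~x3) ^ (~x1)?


A unit clause contains exactly one literal.
Unit clauses found: (x1), (~x3), (~x1).
Count = 3.

3


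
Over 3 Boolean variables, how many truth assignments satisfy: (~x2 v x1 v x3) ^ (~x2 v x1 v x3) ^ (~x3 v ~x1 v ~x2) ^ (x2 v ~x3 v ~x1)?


Enumerate all 8 truth assignments over 3 variables.
Test each against every clause.
Satisfying assignments found: 5.

5


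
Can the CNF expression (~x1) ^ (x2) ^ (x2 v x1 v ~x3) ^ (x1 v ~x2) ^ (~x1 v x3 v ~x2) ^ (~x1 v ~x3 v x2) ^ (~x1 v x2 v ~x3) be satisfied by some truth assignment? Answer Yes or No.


Check all 8 possible truth assignments.
Number of satisfying assignments found: 0.
The formula is unsatisfiable.

No


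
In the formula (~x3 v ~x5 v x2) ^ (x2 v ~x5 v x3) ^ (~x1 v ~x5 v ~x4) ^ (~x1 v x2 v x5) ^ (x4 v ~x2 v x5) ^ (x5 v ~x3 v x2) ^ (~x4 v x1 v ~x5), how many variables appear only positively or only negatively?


A pure literal appears in only one polarity across all clauses.
No pure literals found.
Count = 0.

0


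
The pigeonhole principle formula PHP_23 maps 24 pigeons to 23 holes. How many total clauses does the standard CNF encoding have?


The PHP encoding has two parts:
1) At-least-one-hole clauses: 24 (one per pigeon, each with 23 literals).
2) At-most-one-pigeon-per-hole clauses: 23 holes * C(24,2) = 23 * 276 = 6348.
Total clauses = 24 + 6348 = 6372.

6372


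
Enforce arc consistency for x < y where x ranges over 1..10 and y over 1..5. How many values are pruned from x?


For the constraint x < y, x needs a supporting value in y's domain.
x can be at most 4 (one less than y's maximum).
Valid x values from domain: 4 out of 10.
Pruned = 10 - 4 = 6.

6


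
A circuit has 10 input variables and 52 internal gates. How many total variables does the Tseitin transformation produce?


The Tseitin transformation introduces one auxiliary variable per gate.
Total variables = inputs + gates = 10 + 52 = 62.

62


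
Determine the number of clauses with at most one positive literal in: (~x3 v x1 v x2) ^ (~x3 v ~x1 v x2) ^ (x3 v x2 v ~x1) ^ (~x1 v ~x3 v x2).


A Horn clause has at most one positive literal.
Clause 1: 2 positive lit(s) -> not Horn
Clause 2: 1 positive lit(s) -> Horn
Clause 3: 2 positive lit(s) -> not Horn
Clause 4: 1 positive lit(s) -> Horn
Total Horn clauses = 2.

2


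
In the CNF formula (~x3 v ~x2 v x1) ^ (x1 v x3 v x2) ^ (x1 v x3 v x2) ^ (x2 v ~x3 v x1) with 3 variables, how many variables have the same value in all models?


Find all satisfying assignments: 5 model(s).
Check which variables have the same value in every model.
No variable is fixed across all models.
Backbone size = 0.

0


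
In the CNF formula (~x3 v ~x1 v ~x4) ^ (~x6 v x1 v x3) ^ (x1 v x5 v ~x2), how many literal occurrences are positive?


Scan each clause for unnegated literals.
Clause 1: 0 positive; Clause 2: 2 positive; Clause 3: 2 positive.
Total positive literal occurrences = 4.

4


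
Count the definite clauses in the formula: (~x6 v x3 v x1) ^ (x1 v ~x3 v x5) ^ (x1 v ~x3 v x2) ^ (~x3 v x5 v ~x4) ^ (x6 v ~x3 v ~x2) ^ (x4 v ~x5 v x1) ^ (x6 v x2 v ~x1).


A definite clause has exactly one positive literal.
Clause 1: 2 positive -> not definite
Clause 2: 2 positive -> not definite
Clause 3: 2 positive -> not definite
Clause 4: 1 positive -> definite
Clause 5: 1 positive -> definite
Clause 6: 2 positive -> not definite
Clause 7: 2 positive -> not definite
Definite clause count = 2.

2


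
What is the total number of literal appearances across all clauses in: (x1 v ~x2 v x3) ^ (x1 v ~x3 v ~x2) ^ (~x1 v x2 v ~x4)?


Clause lengths: 3, 3, 3.
Sum = 3 + 3 + 3 = 9.

9


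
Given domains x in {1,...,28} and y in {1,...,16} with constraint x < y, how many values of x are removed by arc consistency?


For the constraint x < y, x needs a supporting value in y's domain.
x can be at most 15 (one less than y's maximum).
Valid x values from domain: 15 out of 28.
Pruned = 28 - 15 = 13.

13


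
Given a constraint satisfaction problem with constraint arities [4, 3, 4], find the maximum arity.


The arities are: 4, 3, 4.
Scan for the maximum value.
Maximum arity = 4.

4


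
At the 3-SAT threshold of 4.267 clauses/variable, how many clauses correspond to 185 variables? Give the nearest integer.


The 3-SAT phase transition occurs at approximately 4.267 clauses per variable.
m = 4.267 * 185 = 789.395.
Rounded to nearest integer: 789.

789


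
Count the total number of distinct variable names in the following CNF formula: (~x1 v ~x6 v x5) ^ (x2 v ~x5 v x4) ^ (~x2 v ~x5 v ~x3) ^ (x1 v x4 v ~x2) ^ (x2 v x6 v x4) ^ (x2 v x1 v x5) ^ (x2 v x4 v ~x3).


Identify each distinct variable in the formula.
Variables found: x1, x2, x3, x4, x5, x6.
Total distinct variables = 6.

6


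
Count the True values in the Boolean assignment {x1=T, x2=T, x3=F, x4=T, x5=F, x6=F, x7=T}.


The weight is the number of variables assigned True.
True variables: x1, x2, x4, x7.
Weight = 4.

4


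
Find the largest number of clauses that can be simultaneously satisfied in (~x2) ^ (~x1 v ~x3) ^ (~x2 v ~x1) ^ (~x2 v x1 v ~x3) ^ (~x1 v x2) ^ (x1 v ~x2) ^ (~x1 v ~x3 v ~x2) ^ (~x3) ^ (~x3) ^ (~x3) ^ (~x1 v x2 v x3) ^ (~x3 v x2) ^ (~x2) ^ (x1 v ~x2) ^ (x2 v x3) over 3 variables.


Enumerate all 8 truth assignments.
For each, count how many of the 15 clauses are satisfied.
The formula is not fully satisfiable, so the maximum is below 15.
Maximum simultaneously satisfiable clauses = 14.

14


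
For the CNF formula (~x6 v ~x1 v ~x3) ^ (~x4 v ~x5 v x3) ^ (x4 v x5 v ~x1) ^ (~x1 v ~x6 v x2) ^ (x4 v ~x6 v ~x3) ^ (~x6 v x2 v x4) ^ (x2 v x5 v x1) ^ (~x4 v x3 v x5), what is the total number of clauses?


Each group enclosed in parentheses joined by ^ is one clause.
Counting the conjuncts: 8 clauses.

8


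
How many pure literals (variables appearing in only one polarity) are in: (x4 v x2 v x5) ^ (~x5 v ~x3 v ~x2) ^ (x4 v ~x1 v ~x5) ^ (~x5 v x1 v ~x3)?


A pure literal appears in only one polarity across all clauses.
Pure literals: x3 (negative only), x4 (positive only).
Count = 2.

2


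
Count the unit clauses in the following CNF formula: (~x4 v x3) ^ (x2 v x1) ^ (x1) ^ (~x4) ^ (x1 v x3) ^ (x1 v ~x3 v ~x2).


A unit clause contains exactly one literal.
Unit clauses found: (x1), (~x4).
Count = 2.

2


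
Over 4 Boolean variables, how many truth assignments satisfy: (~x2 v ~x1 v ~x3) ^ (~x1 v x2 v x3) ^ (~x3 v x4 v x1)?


Enumerate all 16 truth assignments over 4 variables.
Test each against every clause.
Satisfying assignments found: 10.

10


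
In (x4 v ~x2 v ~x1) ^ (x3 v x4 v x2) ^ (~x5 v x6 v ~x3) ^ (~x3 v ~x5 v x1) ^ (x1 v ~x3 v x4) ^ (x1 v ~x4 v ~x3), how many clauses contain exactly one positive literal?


A definite clause has exactly one positive literal.
Clause 1: 1 positive -> definite
Clause 2: 3 positive -> not definite
Clause 3: 1 positive -> definite
Clause 4: 1 positive -> definite
Clause 5: 2 positive -> not definite
Clause 6: 1 positive -> definite
Definite clause count = 4.

4


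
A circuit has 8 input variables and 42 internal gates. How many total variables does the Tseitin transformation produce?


The Tseitin transformation introduces one auxiliary variable per gate.
Total variables = inputs + gates = 8 + 42 = 50.

50


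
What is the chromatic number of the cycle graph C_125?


An odd cycle cannot be 2-colored: alternating two colors around the cycle returns to the start with a conflict.
Since 125 is odd, three colors are required (and three suffice).
Chromatic number = 3.

3


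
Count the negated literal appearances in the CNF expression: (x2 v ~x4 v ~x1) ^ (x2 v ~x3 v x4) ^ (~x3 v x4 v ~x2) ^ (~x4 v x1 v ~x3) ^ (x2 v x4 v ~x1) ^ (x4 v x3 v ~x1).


Scan each clause for negated literals.
Clause 1: 2 negative; Clause 2: 1 negative; Clause 3: 2 negative; Clause 4: 2 negative; Clause 5: 1 negative; Clause 6: 1 negative.
Total negative literal occurrences = 9.

9


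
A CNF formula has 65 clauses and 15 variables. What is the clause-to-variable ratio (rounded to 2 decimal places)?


Clause-to-variable ratio = clauses / variables.
65 / 15 = 4.33.

4.33


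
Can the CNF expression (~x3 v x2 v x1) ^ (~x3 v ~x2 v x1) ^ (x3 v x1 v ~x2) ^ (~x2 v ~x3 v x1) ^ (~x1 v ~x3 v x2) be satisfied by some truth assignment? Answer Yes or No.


Check all 8 possible truth assignments.
Number of satisfying assignments found: 4.
The formula is satisfiable.

Yes


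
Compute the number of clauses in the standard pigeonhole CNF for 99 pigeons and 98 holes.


The PHP encoding has two parts:
1) At-least-one-hole clauses: 99 (one per pigeon, each with 98 literals).
2) At-most-one-pigeon-per-hole clauses: 98 holes * C(99,2) = 98 * 4851 = 475398.
Total clauses = 99 + 475398 = 475497.

475497


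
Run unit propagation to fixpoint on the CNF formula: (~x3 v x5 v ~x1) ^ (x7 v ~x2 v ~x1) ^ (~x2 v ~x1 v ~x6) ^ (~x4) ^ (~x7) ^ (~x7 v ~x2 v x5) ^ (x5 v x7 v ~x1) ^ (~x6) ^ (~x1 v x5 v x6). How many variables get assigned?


Unit propagation repeatedly assigns the literal in any unit clause, then simplifies.
Assignments in order: x4 = F, x7 = F, x6 = F.
No further unit clauses remain.
Total variables assigned = 3.

3


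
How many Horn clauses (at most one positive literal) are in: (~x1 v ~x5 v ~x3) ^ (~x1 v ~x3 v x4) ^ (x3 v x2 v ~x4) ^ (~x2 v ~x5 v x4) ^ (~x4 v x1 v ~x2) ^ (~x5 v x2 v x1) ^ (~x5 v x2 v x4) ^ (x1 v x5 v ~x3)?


A Horn clause has at most one positive literal.
Clause 1: 0 positive lit(s) -> Horn
Clause 2: 1 positive lit(s) -> Horn
Clause 3: 2 positive lit(s) -> not Horn
Clause 4: 1 positive lit(s) -> Horn
Clause 5: 1 positive lit(s) -> Horn
Clause 6: 2 positive lit(s) -> not Horn
Clause 7: 2 positive lit(s) -> not Horn
Clause 8: 2 positive lit(s) -> not Horn
Total Horn clauses = 4.

4


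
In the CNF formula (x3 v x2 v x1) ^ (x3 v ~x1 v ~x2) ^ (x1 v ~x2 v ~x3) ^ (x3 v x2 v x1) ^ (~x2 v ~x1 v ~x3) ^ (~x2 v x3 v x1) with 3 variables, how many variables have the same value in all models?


Find all satisfying assignments: 3 model(s).
Check which variables have the same value in every model.
Fixed variables: x2=F.
Backbone size = 1.

1


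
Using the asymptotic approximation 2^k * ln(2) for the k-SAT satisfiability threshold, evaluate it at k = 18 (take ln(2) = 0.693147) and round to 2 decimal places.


Using the asymptotic formula: threshold ~ 2^k * ln(2).
2^18 = 262144.
262144 * 0.693147 = 181704.33.

181704.33


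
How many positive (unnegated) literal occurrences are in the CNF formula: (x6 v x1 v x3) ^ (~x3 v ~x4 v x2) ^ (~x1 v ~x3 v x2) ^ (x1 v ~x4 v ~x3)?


Scan each clause for unnegated literals.
Clause 1: 3 positive; Clause 2: 1 positive; Clause 3: 1 positive; Clause 4: 1 positive.
Total positive literal occurrences = 6.

6


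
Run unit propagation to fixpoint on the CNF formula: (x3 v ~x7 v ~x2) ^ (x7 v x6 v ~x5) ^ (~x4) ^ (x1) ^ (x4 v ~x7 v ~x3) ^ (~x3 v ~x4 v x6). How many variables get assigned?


Unit propagation repeatedly assigns the literal in any unit clause, then simplifies.
Assignments in order: x4 = F, x1 = T.
No further unit clauses remain.
Total variables assigned = 2.

2


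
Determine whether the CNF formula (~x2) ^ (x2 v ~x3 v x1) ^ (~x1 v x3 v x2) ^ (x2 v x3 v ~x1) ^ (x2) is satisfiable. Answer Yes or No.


Check all 8 possible truth assignments.
Number of satisfying assignments found: 0.
The formula is unsatisfiable.

No


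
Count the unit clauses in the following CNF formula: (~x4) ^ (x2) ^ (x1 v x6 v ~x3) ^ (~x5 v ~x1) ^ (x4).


A unit clause contains exactly one literal.
Unit clauses found: (~x4), (x2), (x4).
Count = 3.

3


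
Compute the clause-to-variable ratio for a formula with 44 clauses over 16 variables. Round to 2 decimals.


Clause-to-variable ratio = clauses / variables.
44 / 16 = 2.75.

2.75


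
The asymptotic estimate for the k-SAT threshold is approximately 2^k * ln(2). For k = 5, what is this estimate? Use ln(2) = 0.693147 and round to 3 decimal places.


Using the asymptotic formula: threshold ~ 2^k * ln(2).
2^5 = 32.
32 * 0.693147 = 22.181.

22.181


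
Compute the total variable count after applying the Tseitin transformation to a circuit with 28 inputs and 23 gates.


The Tseitin transformation introduces one auxiliary variable per gate.
Total variables = inputs + gates = 28 + 23 = 51.

51


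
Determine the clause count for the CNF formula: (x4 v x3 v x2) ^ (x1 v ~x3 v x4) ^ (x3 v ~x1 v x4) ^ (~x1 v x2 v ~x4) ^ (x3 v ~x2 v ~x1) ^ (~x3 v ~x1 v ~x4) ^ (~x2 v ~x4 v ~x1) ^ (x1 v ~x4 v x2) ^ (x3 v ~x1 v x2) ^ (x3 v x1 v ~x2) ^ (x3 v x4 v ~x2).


Each group enclosed in parentheses joined by ^ is one clause.
Counting the conjuncts: 11 clauses.

11


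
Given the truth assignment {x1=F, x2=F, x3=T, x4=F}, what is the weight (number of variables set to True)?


The weight is the number of variables assigned True.
True variables: x3.
Weight = 1.

1


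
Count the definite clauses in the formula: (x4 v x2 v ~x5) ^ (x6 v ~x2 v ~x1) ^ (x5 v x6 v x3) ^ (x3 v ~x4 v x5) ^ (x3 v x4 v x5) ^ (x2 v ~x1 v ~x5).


A definite clause has exactly one positive literal.
Clause 1: 2 positive -> not definite
Clause 2: 1 positive -> definite
Clause 3: 3 positive -> not definite
Clause 4: 2 positive -> not definite
Clause 5: 3 positive -> not definite
Clause 6: 1 positive -> definite
Definite clause count = 2.

2


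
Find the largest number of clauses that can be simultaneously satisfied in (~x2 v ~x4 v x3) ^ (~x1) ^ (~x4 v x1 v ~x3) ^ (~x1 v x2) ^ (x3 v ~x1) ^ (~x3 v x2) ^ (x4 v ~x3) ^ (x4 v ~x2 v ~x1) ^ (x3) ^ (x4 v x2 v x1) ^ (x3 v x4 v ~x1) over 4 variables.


Enumerate all 16 truth assignments.
For each, count how many of the 11 clauses are satisfied.
The formula is not fully satisfiable, so the maximum is below 11.
Maximum simultaneously satisfiable clauses = 10.

10


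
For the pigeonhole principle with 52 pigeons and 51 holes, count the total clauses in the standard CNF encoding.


The PHP encoding has two parts:
1) At-least-one-hole clauses: 52 (one per pigeon, each with 51 literals).
2) At-most-one-pigeon-per-hole clauses: 51 holes * C(52,2) = 51 * 1326 = 67626.
Total clauses = 52 + 67626 = 67678.

67678


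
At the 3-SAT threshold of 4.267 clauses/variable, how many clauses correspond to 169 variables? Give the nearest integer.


The 3-SAT phase transition occurs at approximately 4.267 clauses per variable.
m = 4.267 * 169 = 721.123.
Rounded to nearest integer: 721.

721


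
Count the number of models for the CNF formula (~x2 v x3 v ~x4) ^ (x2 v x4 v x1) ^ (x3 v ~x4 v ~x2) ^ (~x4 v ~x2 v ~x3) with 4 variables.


Enumerate all 16 truth assignments over 4 variables.
Test each against every clause.
Satisfying assignments found: 10.

10


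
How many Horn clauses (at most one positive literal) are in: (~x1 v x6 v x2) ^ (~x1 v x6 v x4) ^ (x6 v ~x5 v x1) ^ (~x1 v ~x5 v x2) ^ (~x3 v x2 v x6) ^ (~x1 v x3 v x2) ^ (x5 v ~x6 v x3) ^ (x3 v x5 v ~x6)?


A Horn clause has at most one positive literal.
Clause 1: 2 positive lit(s) -> not Horn
Clause 2: 2 positive lit(s) -> not Horn
Clause 3: 2 positive lit(s) -> not Horn
Clause 4: 1 positive lit(s) -> Horn
Clause 5: 2 positive lit(s) -> not Horn
Clause 6: 2 positive lit(s) -> not Horn
Clause 7: 2 positive lit(s) -> not Horn
Clause 8: 2 positive lit(s) -> not Horn
Total Horn clauses = 1.

1


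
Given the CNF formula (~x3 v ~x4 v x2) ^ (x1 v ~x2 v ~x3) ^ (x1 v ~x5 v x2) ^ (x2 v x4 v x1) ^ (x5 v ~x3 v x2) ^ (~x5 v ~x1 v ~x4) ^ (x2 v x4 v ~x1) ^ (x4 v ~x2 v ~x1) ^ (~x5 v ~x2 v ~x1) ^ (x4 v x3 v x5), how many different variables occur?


Identify each distinct variable in the formula.
Variables found: x1, x2, x3, x4, x5.
Total distinct variables = 5.

5


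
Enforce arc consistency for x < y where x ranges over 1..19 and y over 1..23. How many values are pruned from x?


For the constraint x < y, x needs a supporting value in y's domain.
x can be at most 22 (one less than y's maximum).
Valid x values from domain: 19 out of 19.
Pruned = 19 - 19 = 0.

0


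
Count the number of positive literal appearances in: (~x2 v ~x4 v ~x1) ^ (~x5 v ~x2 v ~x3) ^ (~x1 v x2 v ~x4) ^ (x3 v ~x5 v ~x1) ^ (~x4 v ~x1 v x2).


Scan each clause for unnegated literals.
Clause 1: 0 positive; Clause 2: 0 positive; Clause 3: 1 positive; Clause 4: 1 positive; Clause 5: 1 positive.
Total positive literal occurrences = 3.

3


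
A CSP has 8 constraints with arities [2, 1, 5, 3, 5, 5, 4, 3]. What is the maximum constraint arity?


The arities are: 2, 1, 5, 3, 5, 5, 4, 3.
Scan for the maximum value.
Maximum arity = 5.

5


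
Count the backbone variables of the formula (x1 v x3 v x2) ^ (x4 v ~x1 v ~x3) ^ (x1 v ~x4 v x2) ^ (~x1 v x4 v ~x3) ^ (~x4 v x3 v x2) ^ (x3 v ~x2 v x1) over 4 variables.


Find all satisfying assignments: 8 model(s).
Check which variables have the same value in every model.
No variable is fixed across all models.
Backbone size = 0.

0


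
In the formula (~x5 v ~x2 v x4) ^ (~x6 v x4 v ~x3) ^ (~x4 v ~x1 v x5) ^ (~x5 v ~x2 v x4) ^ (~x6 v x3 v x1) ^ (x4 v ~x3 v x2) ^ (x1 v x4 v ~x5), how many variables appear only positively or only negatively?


A pure literal appears in only one polarity across all clauses.
Pure literals: x6 (negative only).
Count = 1.

1


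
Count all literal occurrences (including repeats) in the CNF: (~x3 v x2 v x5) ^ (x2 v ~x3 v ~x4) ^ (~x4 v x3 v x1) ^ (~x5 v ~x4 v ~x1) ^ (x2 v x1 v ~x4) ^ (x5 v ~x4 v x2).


Clause lengths: 3, 3, 3, 3, 3, 3.
Sum = 3 + 3 + 3 + 3 + 3 + 3 = 18.

18


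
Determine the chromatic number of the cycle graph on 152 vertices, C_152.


A cycle on an even number of vertices is bipartite: alternate two colors around the cycle.
Since 152 is even, two colors suffice, and at least two are needed because the graph has edges.
Chromatic number = 2.

2


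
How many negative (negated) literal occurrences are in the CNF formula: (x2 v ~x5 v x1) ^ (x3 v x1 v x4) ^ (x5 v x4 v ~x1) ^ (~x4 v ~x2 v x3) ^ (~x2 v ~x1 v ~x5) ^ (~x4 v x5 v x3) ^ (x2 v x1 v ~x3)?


Scan each clause for negated literals.
Clause 1: 1 negative; Clause 2: 0 negative; Clause 3: 1 negative; Clause 4: 2 negative; Clause 5: 3 negative; Clause 6: 1 negative; Clause 7: 1 negative.
Total negative literal occurrences = 9.

9


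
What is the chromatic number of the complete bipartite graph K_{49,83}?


K_{49,83} is bipartite by definition: the two parts are independent sets, with every edge crossing between them.
Color all vertices in one part with color 1 and all vertices in the other part with color 2.
Since the graph has at least one edge, one color does not suffice.
Chromatic number = 2.

2


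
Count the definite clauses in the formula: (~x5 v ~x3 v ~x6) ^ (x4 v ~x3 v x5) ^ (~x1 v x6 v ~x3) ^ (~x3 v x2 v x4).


A definite clause has exactly one positive literal.
Clause 1: 0 positive -> not definite
Clause 2: 2 positive -> not definite
Clause 3: 1 positive -> definite
Clause 4: 2 positive -> not definite
Definite clause count = 1.

1


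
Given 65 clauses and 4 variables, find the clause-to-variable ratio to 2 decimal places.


Clause-to-variable ratio = clauses / variables.
65 / 4 = 16.25.

16.25


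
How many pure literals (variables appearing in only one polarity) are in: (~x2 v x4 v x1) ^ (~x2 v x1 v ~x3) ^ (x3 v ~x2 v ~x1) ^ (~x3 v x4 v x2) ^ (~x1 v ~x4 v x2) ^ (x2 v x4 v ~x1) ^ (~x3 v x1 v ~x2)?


A pure literal appears in only one polarity across all clauses.
No pure literals found.
Count = 0.

0


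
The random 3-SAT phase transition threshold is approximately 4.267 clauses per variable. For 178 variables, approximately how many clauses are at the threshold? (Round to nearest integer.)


The 3-SAT phase transition occurs at approximately 4.267 clauses per variable.
m = 4.267 * 178 = 759.526.
Rounded to nearest integer: 760.

760


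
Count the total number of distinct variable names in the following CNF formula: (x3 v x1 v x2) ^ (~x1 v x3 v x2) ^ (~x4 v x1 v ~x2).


Identify each distinct variable in the formula.
Variables found: x1, x2, x3, x4.
Total distinct variables = 4.

4


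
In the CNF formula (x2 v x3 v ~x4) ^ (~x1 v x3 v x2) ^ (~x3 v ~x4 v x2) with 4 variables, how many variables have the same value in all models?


Find all satisfying assignments: 11 model(s).
Check which variables have the same value in every model.
No variable is fixed across all models.
Backbone size = 0.

0


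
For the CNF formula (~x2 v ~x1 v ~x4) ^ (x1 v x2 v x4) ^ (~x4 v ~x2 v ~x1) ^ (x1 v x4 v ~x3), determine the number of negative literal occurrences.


Scan each clause for negated literals.
Clause 1: 3 negative; Clause 2: 0 negative; Clause 3: 3 negative; Clause 4: 1 negative.
Total negative literal occurrences = 7.

7


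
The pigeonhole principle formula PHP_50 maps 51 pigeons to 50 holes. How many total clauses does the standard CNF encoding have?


The PHP encoding has two parts:
1) At-least-one-hole clauses: 51 (one per pigeon, each with 50 literals).
2) At-most-one-pigeon-per-hole clauses: 50 holes * C(51,2) = 50 * 1275 = 63750.
Total clauses = 51 + 63750 = 63801.

63801


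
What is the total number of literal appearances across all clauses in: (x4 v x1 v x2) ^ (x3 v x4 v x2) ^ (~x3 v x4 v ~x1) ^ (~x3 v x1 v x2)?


Clause lengths: 3, 3, 3, 3.
Sum = 3 + 3 + 3 + 3 = 12.

12


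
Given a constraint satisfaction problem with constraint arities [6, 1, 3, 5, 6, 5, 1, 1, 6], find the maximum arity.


The arities are: 6, 1, 3, 5, 6, 5, 1, 1, 6.
Scan for the maximum value.
Maximum arity = 6.

6


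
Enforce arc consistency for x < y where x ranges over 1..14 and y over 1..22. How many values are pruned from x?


For the constraint x < y, x needs a supporting value in y's domain.
x can be at most 21 (one less than y's maximum).
Valid x values from domain: 14 out of 14.
Pruned = 14 - 14 = 0.

0


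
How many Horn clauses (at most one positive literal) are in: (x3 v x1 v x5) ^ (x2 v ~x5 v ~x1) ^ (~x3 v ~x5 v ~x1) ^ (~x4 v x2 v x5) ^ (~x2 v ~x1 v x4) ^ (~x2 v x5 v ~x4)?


A Horn clause has at most one positive literal.
Clause 1: 3 positive lit(s) -> not Horn
Clause 2: 1 positive lit(s) -> Horn
Clause 3: 0 positive lit(s) -> Horn
Clause 4: 2 positive lit(s) -> not Horn
Clause 5: 1 positive lit(s) -> Horn
Clause 6: 1 positive lit(s) -> Horn
Total Horn clauses = 4.

4


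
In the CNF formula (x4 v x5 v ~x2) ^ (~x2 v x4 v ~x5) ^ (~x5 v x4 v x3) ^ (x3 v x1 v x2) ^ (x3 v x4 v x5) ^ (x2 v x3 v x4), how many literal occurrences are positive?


Scan each clause for unnegated literals.
Clause 1: 2 positive; Clause 2: 1 positive; Clause 3: 2 positive; Clause 4: 3 positive; Clause 5: 3 positive; Clause 6: 3 positive.
Total positive literal occurrences = 14.

14


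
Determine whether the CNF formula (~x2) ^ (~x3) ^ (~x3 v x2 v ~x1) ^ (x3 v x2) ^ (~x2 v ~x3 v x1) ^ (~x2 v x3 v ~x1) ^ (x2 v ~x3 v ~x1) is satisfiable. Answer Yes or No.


Check all 8 possible truth assignments.
Number of satisfying assignments found: 0.
The formula is unsatisfiable.

No


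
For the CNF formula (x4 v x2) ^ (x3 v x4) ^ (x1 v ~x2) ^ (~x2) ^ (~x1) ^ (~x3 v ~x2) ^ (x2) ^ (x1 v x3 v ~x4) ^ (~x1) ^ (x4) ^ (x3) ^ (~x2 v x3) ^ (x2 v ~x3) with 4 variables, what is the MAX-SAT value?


Enumerate all 16 truth assignments.
For each, count how many of the 13 clauses are satisfied.
The formula is not fully satisfiable, so the maximum is below 13.
Maximum simultaneously satisfiable clauses = 11.

11


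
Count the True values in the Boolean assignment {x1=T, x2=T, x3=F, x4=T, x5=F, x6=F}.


The weight is the number of variables assigned True.
True variables: x1, x2, x4.
Weight = 3.

3


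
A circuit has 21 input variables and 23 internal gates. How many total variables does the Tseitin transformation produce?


The Tseitin transformation introduces one auxiliary variable per gate.
Total variables = inputs + gates = 21 + 23 = 44.

44


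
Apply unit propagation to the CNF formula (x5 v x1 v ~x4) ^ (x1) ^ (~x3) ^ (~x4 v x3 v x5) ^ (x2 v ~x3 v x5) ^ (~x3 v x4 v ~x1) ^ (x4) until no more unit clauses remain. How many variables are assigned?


Unit propagation repeatedly assigns the literal in any unit clause, then simplifies.
Assignments in order: x1 = T, x3 = F, x4 = T, x5 = T.
No further unit clauses remain.
Total variables assigned = 4.

4


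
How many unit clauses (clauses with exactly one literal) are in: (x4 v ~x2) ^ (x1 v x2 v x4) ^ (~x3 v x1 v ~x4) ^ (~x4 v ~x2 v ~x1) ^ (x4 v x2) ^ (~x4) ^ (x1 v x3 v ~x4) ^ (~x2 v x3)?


A unit clause contains exactly one literal.
Unit clauses found: (~x4).
Count = 1.

1


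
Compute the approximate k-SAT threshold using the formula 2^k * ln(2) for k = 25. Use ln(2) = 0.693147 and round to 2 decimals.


Using the asymptotic formula: threshold ~ 2^k * ln(2).
2^25 = 33554432.
33554432 * 0.693147 = 23258153.88.

23258153.88


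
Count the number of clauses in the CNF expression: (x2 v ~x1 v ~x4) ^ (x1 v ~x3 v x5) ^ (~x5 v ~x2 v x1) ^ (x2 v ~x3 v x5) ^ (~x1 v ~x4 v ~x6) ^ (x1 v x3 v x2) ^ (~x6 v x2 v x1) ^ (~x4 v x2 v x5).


Each group enclosed in parentheses joined by ^ is one clause.
Counting the conjuncts: 8 clauses.

8


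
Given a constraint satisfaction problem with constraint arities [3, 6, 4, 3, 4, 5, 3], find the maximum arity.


The arities are: 3, 6, 4, 3, 4, 5, 3.
Scan for the maximum value.
Maximum arity = 6.

6


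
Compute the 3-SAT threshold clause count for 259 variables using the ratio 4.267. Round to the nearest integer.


The 3-SAT phase transition occurs at approximately 4.267 clauses per variable.
m = 4.267 * 259 = 1105.153.
Rounded to nearest integer: 1105.

1105


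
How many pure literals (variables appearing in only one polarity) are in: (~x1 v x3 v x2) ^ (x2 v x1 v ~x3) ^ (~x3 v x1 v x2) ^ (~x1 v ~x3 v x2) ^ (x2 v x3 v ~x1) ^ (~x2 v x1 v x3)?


A pure literal appears in only one polarity across all clauses.
No pure literals found.
Count = 0.

0


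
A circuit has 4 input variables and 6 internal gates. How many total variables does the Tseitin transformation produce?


The Tseitin transformation introduces one auxiliary variable per gate.
Total variables = inputs + gates = 4 + 6 = 10.

10


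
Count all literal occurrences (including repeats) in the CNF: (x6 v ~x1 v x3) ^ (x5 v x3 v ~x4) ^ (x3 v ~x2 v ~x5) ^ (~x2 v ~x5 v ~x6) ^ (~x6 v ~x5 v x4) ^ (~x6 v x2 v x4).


Clause lengths: 3, 3, 3, 3, 3, 3.
Sum = 3 + 3 + 3 + 3 + 3 + 3 = 18.

18


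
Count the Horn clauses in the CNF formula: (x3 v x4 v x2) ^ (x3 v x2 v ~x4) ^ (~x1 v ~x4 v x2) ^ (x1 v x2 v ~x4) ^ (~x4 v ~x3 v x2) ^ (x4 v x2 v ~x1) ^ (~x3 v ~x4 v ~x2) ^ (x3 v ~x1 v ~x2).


A Horn clause has at most one positive literal.
Clause 1: 3 positive lit(s) -> not Horn
Clause 2: 2 positive lit(s) -> not Horn
Clause 3: 1 positive lit(s) -> Horn
Clause 4: 2 positive lit(s) -> not Horn
Clause 5: 1 positive lit(s) -> Horn
Clause 6: 2 positive lit(s) -> not Horn
Clause 7: 0 positive lit(s) -> Horn
Clause 8: 1 positive lit(s) -> Horn
Total Horn clauses = 4.

4


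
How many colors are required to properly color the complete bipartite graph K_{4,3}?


K_{4,3} is bipartite by definition: the two parts are independent sets, with every edge crossing between them.
Color all vertices in one part with color 1 and all vertices in the other part with color 2.
Since the graph has at least one edge, one color does not suffice.
Chromatic number = 2.

2


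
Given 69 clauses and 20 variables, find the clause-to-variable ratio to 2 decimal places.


Clause-to-variable ratio = clauses / variables.
69 / 20 = 3.45.

3.45


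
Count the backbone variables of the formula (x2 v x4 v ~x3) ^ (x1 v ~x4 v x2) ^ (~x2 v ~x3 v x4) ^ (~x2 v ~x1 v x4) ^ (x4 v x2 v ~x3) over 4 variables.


Find all satisfying assignments: 9 model(s).
Check which variables have the same value in every model.
No variable is fixed across all models.
Backbone size = 0.

0


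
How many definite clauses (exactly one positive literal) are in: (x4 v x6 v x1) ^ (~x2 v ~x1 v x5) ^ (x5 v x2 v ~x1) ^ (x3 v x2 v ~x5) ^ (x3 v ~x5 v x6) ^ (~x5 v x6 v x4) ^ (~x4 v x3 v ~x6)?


A definite clause has exactly one positive literal.
Clause 1: 3 positive -> not definite
Clause 2: 1 positive -> definite
Clause 3: 2 positive -> not definite
Clause 4: 2 positive -> not definite
Clause 5: 2 positive -> not definite
Clause 6: 2 positive -> not definite
Clause 7: 1 positive -> definite
Definite clause count = 2.

2


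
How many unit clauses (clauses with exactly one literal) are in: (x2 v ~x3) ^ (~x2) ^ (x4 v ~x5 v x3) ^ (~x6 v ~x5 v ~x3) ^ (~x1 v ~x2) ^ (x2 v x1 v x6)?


A unit clause contains exactly one literal.
Unit clauses found: (~x2).
Count = 1.

1


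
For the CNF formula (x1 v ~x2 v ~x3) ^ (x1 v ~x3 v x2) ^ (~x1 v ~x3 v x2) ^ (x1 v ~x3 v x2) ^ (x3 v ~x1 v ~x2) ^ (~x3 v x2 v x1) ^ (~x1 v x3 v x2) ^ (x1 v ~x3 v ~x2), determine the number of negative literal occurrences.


Scan each clause for negated literals.
Clause 1: 2 negative; Clause 2: 1 negative; Clause 3: 2 negative; Clause 4: 1 negative; Clause 5: 2 negative; Clause 6: 1 negative; Clause 7: 1 negative; Clause 8: 2 negative.
Total negative literal occurrences = 12.

12


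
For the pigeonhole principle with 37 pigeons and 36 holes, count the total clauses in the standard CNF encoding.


The PHP encoding has two parts:
1) At-least-one-hole clauses: 37 (one per pigeon, each with 36 literals).
2) At-most-one-pigeon-per-hole clauses: 36 holes * C(37,2) = 36 * 666 = 23976.
Total clauses = 37 + 23976 = 24013.

24013


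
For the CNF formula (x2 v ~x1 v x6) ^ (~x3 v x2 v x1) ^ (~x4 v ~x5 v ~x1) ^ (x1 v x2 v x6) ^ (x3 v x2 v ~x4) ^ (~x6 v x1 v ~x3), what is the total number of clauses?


Each group enclosed in parentheses joined by ^ is one clause.
Counting the conjuncts: 6 clauses.

6


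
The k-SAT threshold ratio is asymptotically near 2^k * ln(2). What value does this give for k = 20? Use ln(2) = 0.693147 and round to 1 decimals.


Using the asymptotic formula: threshold ~ 2^k * ln(2).
2^20 = 1048576.
1048576 * 0.693147 = 726817.3.

726817.3


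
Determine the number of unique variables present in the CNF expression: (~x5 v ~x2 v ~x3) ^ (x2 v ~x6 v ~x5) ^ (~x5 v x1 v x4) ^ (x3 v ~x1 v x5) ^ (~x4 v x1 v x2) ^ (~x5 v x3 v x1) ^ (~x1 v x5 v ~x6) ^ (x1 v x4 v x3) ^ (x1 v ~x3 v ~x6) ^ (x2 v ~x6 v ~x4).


Identify each distinct variable in the formula.
Variables found: x1, x2, x3, x4, x5, x6.
Total distinct variables = 6.

6
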